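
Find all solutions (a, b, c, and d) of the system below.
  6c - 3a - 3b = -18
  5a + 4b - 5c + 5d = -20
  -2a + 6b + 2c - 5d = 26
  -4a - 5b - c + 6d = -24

a = -2, b = 0, c = -4, d = -6

Row-reduce the augmented matrix:
R1 ← R1 / (-3).
R2 ← R2 − 5·R1.
R3 ← R3 + 2·R1.
R4 ← R4 + 4·R1.
R2 ← R2 / (-1).
R1 ← R1 − 1·R2.
R3 ← R3 − 8·R2.
R4 ← R4 + 1·R2.
R3 ← R3 / (38).
R1 ← R1 − 3·R3.
R2 ← R2 + 5·R3.
R4 ← R4 + 14·R3.
R4 ← R4 / (264/19).
R1 ← R1 − 85/38·R4.
R2 ← R2 + 15/38·R4.
R3 ← R3 − 35/38·R4.
Reading off the reduced rows gives a = -2, b = 0, c = -4, d = -6.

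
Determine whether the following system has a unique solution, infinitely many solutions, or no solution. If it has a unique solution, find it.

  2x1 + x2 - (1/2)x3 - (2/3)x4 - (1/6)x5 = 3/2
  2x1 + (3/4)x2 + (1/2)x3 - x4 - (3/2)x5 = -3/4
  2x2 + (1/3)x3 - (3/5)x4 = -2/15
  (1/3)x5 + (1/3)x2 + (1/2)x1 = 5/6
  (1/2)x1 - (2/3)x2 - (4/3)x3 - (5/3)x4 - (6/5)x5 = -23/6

x1 = 1, x2 = 1, x3 = -1, x4 = 3, x5 = 0

Row-reduce the augmented matrix:
R1 ← R1 / (2).
R2 ← R2 − 2·R1.
R4 ← R4 − 1/2·R1.
R5 ← R5 − 1/2·R1.
R2 ← R2 / (-1/4).
R1 ← R1 − 1/2·R2.
R3 ← R3 − 2·R2.
R4 ← R4 − 1/12·R2.
R5 ← R5 + 11/12·R2.
R3 ← R3 / (25/3).
R1 ← R1 − 7/4·R3.
R2 ← R2 + 4·R3.
R4 ← R4 − 11/24·R3.
R5 ← R5 + 39/8·R3.
R4 ← R4 / (2117/9000).
R1 ← R1 + 157/500·R4.
R2 ← R2 + 88/375·R4.
R3 ← R3 + 49/125·R4.
R5 ← R5 + 19699/9000·R4.
R5 ← R5 / (73144/31755).
R1 ← R1 − 382/2117·R5.
R2 ← R2 − 1544/2117·R5.
R3 ← R3 + 885/2117·R5.
R4 ← R4 − 4655/2117·R5.
Reading off the reduced rows gives x1 = 1, x2 = 1, x3 = -1, x4 = 3, x5 = 0.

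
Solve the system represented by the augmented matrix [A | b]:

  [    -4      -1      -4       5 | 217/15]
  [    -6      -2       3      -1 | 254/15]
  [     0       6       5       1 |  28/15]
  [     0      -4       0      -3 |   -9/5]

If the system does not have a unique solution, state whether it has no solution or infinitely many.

x_1 = -7/3, x_2 = -4/5, x_3 = 1, x_4 = 5/3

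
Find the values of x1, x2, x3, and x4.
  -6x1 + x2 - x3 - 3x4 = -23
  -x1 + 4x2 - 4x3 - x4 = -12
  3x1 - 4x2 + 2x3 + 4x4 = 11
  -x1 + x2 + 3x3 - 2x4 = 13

x1 = 3, x2 = 3, x3 = 5, x4 = 1

Row-reduce the augmented matrix:
R1 ← R1 / (-6).
R2 ← R2 + 1·R1.
R3 ← R3 − 3·R1.
R4 ← R4 + 1·R1.
R2 ← R2 / (23/6).
R1 ← R1 + 1/6·R2.
R3 ← R3 + 7/2·R2.
R4 ← R4 − 5/6·R2.
R3 ← R3 / (-2).
R2 ← R2 + 1·R3.
R4 ← R4 − 4·R3.
R4 ← R4 / (62/23).
R1 ← R1 − 11/23·R4.
R2 ← R2 + 53/46·R4.
R3 ← R3 + 47/46·R4.
Reading off the reduced rows gives x1 = 3, x2 = 3, x3 = 5, x4 = 1.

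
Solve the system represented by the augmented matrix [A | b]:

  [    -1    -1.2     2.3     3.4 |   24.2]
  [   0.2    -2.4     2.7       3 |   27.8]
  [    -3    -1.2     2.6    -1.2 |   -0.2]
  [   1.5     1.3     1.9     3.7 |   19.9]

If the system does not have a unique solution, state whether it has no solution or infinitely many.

Row-reduce the augmented matrix:
R1 ← R1 / (-1).
R2 ← R2 − 1/5·R1.
R3 ← R3 + 3·R1.
R4 ← R4 − 3/2·R1.
R2 ← R2 / (-66/25).
R1 ← R1 − 6/5·R2.
R3 ← R3 − 12/5·R2.
R4 ← R4 + 1/2·R2.
R3 ← R3 / (-157/110).
R1 ← R1 + 19/22·R3.
R2 ← R2 + 79/66·R3.
R4 ← R4 − 784/165·R3.
R4 ← R4 / (-8813/471).
R1 ← R1 − 494/157·R4.
R2 ← R2 − 2525/471·R4.
R3 ← R3 − 886/157·R4.
Reading off the reduced rows gives x_1 = 1, x_2 = -3, x_3 = 2, x_4 = 5.

x_1 = 1, x_2 = -3, x_3 = 2, x_4 = 5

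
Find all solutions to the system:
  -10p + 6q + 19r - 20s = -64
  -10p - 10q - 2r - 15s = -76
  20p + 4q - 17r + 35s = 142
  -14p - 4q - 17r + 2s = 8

no solution

Row-reduce:
R1 ← R1 / (-10).
R2 ← R2 + 10·R1.
R3 ← R3 − 20·R1.
R4 ← R4 + 14·R1.
R2 ← R2 / (-16).
R1 ← R1 + 3/5·R2.
R3 ← R3 − 16·R2.
R4 ← R4 + 62/5·R2.
Swap R3 and R4.
R3 ← R3 / (-1093/40).
R1 ← R1 + 89/80·R3.
R2 ← R2 − 21/16·R3.
Row 4 reduces to 0 = 2, a contradiction. The system is inconsistent.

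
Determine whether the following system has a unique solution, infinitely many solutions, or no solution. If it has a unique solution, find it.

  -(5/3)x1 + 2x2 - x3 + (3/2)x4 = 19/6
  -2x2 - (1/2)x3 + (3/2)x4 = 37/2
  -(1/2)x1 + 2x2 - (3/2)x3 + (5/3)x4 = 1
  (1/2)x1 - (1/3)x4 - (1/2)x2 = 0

Row-reduce the augmented matrix:
R1 ← R1 / (-5/3).
R3 ← R3 + 1/2·R1.
R4 ← R4 − 1/2·R1.
R2 ← R2 / (-2).
R1 ← R1 + 6/5·R2.
R3 ← R3 − 7/5·R2.
R4 ← R4 − 1/10·R2.
R3 ← R3 / (-31/20).
R1 ← R1 − 9/10·R3.
R2 ← R2 − 1/4·R3.
R4 ← R4 + 13/40·R3.
R4 ← R4 / (-211/744).
R1 ← R1 + 15/31·R4.
R2 ← R2 + 143/372·R4.
R3 ← R3 + 136/93·R4.
Reading off the reduced rows gives x1 = -4, x2 = -6, x3 = -4, x4 = 3.

x1 = -4, x2 = -6, x3 = -4, x4 = 3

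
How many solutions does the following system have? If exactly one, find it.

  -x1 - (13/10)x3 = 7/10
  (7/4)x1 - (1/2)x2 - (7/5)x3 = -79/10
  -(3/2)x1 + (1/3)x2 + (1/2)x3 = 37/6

no solution

Row-reduce:
R1 ← R1 / (-1).
R2 ← R2 − 7/4·R1.
R3 ← R3 + 3/2·R1.
R2 ← R2 / (-1/2).
R3 ← R3 − 1/3·R2.
Row 3 reduces to 0 = 2/3, a contradiction. The system is inconsistent.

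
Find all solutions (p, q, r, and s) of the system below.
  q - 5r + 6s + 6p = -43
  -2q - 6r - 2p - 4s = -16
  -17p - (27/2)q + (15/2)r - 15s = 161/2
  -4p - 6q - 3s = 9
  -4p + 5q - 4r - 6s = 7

no solution

Row-reduce:
R1 ← R1 / (6).
R2 ← R2 + 2·R1.
R3 ← R3 + 17·R1.
R4 ← R4 + 4·R1.
R5 ← R5 + 4·R1.
R2 ← R2 / (-5/3).
R1 ← R1 − 1/6·R2.
R3 ← R3 + 32/3·R2.
R4 ← R4 + 16/3·R2.
R5 ← R5 − 17/3·R2.
R3 ← R3 / (212/5).
R1 ← R1 + 8/5·R3.
R2 ← R2 − 23/5·R3.
R4 ← R4 − 106/5·R3.
R5 ← R5 + 167/5·R3.
Swap R4 and R5.
R4 ← R4 / (303/106).
R1 ← R1 − 72/53·R4.
R2 ← R2 + 43/106·R4.
R3 ← R3 − 37/106·R4.
Row 5 reduces to 0 = 1, a contradiction. The system is inconsistent.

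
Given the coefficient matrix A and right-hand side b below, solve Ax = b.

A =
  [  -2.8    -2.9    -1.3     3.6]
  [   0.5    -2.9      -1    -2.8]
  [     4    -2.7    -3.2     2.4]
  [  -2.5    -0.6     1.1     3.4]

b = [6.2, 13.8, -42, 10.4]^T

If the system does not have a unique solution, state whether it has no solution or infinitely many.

x_1 = -6, x_2 = -4, x_3 = 6, x_4 = -4

Row-reduce the augmented matrix:
R1 ← R1 / (-14/5).
R2 ← R2 − 1/2·R1.
R3 ← R3 − 4·R1.
R4 ← R4 + 5/2·R1.
R2 ← R2 / (-957/280).
R1 ← R1 − 29/28·R2.
R3 ← R3 + 479/70·R2.
R4 ← R4 − 557/280·R2.
R3 ← R3 / (-8263/3190).
R1 ← R1 − 1/11·R3.
R2 ← R2 − 115/319·R3.
R4 ← R4 − 2462/1595·R3.
R4 ← R4 / (49567/8263).
R1 ← R1 + 37756/24789·R4.
R2 ← R2 − 18856/8263·R4.
R3 ← R3 + 113516/24789·R4.
Reading off the reduced rows gives x_1 = -6, x_2 = -4, x_3 = 6, x_4 = -4.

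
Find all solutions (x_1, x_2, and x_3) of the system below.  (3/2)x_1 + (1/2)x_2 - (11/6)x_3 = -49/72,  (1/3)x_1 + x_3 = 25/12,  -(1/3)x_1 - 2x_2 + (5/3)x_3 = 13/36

x_1 = 5/4, x_2 = 1, x_3 = 5/3

Row-reduce the augmented matrix:
R1 ← R1 / (3/2).
R2 ← R2 − 1/3·R1.
R3 ← R3 + 1/3·R1.
R2 ← R2 / (-1/9).
R1 ← R1 − 1/3·R2.
R3 ← R3 + 17/9·R2.
R3 ← R3 / (-68/3).
R1 ← R1 − 3·R3.
R2 ← R2 + 38/3·R3.
Reading off the reduced rows gives x_1 = 5/4, x_2 = 1, x_3 = 5/3.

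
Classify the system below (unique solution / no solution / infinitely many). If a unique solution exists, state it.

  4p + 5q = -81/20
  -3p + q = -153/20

p = 9/5, q = -9/4

From equation 2: q = -153/20 + 3·p.
Substitute into equation 1 and solve: p = 9/5.
Then q = -9/4.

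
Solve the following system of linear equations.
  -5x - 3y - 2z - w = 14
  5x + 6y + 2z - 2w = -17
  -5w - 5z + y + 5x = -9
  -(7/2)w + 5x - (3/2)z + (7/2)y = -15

no solution

Row-reduce:
R1 ← R1 / (-5).
R2 ← R2 − 5·R1.
R3 ← R3 − 5·R1.
R4 ← R4 − 5·R1.
R2 ← R2 / (3).
R1 ← R1 − 3/5·R2.
R3 ← R3 + 2·R2.
R4 ← R4 − 1/2·R2.
R3 ← R3 / (-7).
R1 ← R1 − 2/5·R3.
R4 ← R4 + 7/2·R3.
Row 4 reduces to 0 = -2, a contradiction. The system is inconsistent.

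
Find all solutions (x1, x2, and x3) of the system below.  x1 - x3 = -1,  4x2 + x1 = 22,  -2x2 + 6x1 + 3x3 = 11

Row-reduce the augmented matrix:
R2 ← R2 − 1·R1.
R3 ← R3 − 6·R1.
R2 ← R2 / (4).
R3 ← R3 + 2·R2.
R3 ← R3 / (19/2).
R1 ← R1 + 1·R3.
R2 ← R2 − 1/4·R3.
Reading off the reduced rows gives x1 = 2, x2 = 5, x3 = 3.

x1 = 2, x2 = 5, x3 = 3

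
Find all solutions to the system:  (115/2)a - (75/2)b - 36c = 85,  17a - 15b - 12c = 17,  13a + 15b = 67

Row-reduce:
R1 ← R1 / (115/2).
R2 ← R2 − 17·R1.
R3 ← R3 − 13·R1.
R2 ← R2 / (-90/23).
R1 ← R1 + 15/23·R2.
R3 ← R3 − 540/23·R2.
Row 3 reduces to 0 = -1, a contradiction. The system is inconsistent.

no solution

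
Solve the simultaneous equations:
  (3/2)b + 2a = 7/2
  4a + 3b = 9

Row-reduce:
R1 ← R1 / (2).
R2 ← R2 − 4·R1.
Row 2 reduces to 0 = 2, a contradiction. The system is inconsistent.

no solution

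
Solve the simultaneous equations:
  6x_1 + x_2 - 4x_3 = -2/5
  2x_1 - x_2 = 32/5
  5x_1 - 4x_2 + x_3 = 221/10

Row-reduce the augmented matrix:
R1 ← R1 / (6).
R2 ← R2 − 2·R1.
R3 ← R3 − 5·R1.
R2 ← R2 / (-4/3).
R1 ← R1 − 1/6·R2.
R3 ← R3 + 29/6·R2.
R3 ← R3 / (-1/2).
R1 ← R1 + 1/2·R3.
R2 ← R2 + 1·R3.
Reading off the reduced rows gives x_1 = 2, x_2 = -12/5, x_3 = 5/2.

x_1 = 2, x_2 = -12/5, x_3 = 5/2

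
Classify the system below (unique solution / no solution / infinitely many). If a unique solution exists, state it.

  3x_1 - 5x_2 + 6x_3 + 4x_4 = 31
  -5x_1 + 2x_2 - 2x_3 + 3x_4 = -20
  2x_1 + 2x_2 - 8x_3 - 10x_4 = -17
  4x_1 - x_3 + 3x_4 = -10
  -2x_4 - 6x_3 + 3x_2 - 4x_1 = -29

Row-reduce:
R1 ← R1 / (3).
R2 ← R2 + 5·R1.
R3 ← R3 − 2·R1.
R4 ← R4 − 4·R1.
R5 ← R5 + 4·R1.
R2 ← R2 / (-19/3).
R1 ← R1 + 5/3·R2.
R3 ← R3 − 16/3·R2.
R4 ← R4 − 20/3·R2.
R5 ← R5 + 11/3·R2.
R3 ← R3 / (-100/19).
R1 ← R1 + 2/19·R3.
R2 ← R2 + 24/19·R3.
R4 ← R4 + 11/19·R3.
R5 ← R5 + 50/19·R3.
R4 ← R4 / (417/50).
R1 ← R1 + 28/25·R4.
R2 ← R2 + 11/25·R4.
R3 ← R3 − 43/50·R4.
Row 5 reduces to 0 = -1/2, a contradiction. The system is inconsistent.

no solution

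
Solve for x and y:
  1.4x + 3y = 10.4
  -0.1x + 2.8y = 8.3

Row-reduce the augmented matrix:
R1 ← R1 / (7/5).
R2 ← R2 + 1/10·R1.
R2 ← R2 / (211/70).
R1 ← R1 − 15/7·R2.
Reading off the reduced rows gives x = 1, y = 3.

x = 1, y = 3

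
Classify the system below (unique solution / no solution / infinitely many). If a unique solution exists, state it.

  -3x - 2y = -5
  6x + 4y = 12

no solution

Row-reduce:
R1 ← R1 / (-3).
R2 ← R2 − 6·R1.
Row 2 reduces to 0 = 2, a contradiction. The system is inconsistent.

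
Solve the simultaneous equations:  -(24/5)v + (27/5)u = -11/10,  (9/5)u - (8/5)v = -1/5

no solution

Row-reduce:
R1 ← R1 / (27/5).
R2 ← R2 − 9/5·R1.
Row 2 reduces to 0 = 1/6, a contradiction. The system is inconsistent.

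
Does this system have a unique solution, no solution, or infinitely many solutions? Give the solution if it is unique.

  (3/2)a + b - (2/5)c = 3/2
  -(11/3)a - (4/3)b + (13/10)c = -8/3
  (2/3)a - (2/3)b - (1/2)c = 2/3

no solution

Row-reduce:
R1 ← R1 / (3/2).
R2 ← R2 + 11/3·R1.
R3 ← R3 − 2/3·R1.
R2 ← R2 / (10/9).
R1 ← R1 − 2/3·R2.
R3 ← R3 + 10/9·R2.
Row 3 reduces to 0 = 1, a contradiction. The system is inconsistent.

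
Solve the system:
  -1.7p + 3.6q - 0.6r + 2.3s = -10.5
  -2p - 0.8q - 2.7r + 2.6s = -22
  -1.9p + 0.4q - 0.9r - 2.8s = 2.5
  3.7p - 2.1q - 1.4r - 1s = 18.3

p = 5, q = 2, r = 0, s = -4

Row-reduce the augmented matrix:
R1 ← R1 / (-17/10).
R2 ← R2 + 2·R1.
R3 ← R3 + 19/10·R1.
R4 ← R4 − 37/10·R1.
R2 ← R2 / (-428/85).
R1 ← R1 + 36/17·R2.
R3 ← R3 + 308/85·R2.
R4 ← R4 − 195/34·R2.
R3 ← R3 / (129/107).
R1 ← R1 − 255/214·R3.
R2 ← R2 − 339/856·R3.
R4 ← R4 + 8521/1712·R3.
R4 ← R4 / (-370943/20640).
R1 ← R1 − 675/172·R4.
R2 ← R2 − 1211/688·R4.
R3 ← R3 + 1133/258·R4.
Reading off the reduced rows gives p = 5, q = 2, r = 0, s = -4.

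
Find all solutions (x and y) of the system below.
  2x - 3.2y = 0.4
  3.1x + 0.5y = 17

Row-reduce the augmented matrix:
R1 ← R1 / (2).
R2 ← R2 − 31/10·R1.
R2 ← R2 / (273/50).
R1 ← R1 + 8/5·R2.
Reading off the reduced rows gives x = 5, y = 3.

x = 5, y = 3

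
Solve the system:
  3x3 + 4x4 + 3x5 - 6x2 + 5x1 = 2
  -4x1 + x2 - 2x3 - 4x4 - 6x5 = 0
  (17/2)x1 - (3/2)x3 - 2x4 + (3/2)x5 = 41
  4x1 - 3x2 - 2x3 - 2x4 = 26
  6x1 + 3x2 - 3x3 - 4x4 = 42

Row-reduce:
R1 ← R1 / (5).
R2 ← R2 + 4·R1.
R3 ← R3 − 17/2·R1.
R4 ← R4 − 4·R1.
R5 ← R5 − 6·R1.
R2 ← R2 / (-19/5).
R1 ← R1 + 6/5·R2.
R3 ← R3 − 51/5·R2.
R4 ← R4 − 9/5·R2.
R5 ← R5 − 51/5·R2.
R3 ← R3 / (-105/19).
R1 ← R1 − 9/19·R3.
R2 ← R2 + 2/19·R3.
R4 ← R4 + 80/19·R3.
R5 ← R5 + 105/19·R3.
R4 ← R4 / (58/21).
R1 ← R1 − 4/35·R4.
R2 ← R2 − 44/105·R4.
R3 ← R3 − 208/105·R4.
Row 5 reduces to 0 = 2, a contradiction. The system is inconsistent.

no solution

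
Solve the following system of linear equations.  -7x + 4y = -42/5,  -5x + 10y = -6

x = 6/5, y = 0

Row-reduce the augmented matrix:
R1 ← R1 / (-7).
R2 ← R2 + 5·R1.
R2 ← R2 / (50/7).
R1 ← R1 + 4/7·R2.
Reading off the reduced rows gives x = 6/5, y = 0.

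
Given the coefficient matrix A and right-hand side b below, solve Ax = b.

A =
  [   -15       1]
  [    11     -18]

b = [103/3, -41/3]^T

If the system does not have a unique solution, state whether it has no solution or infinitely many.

From equation 1: x_2 = 103/3 + 15·x_1.
Substitute into equation 2 and solve: x_1 = -7/3.
Then x_2 = -2/3.

x_1 = -7/3, x_2 = -2/3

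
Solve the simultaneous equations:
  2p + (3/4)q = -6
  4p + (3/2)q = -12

infinitely many solutions

Row-reduce:
R1 ← R1 / (2).
R2 ← R2 − 4·R1.
Rank is 1 with 2 unknowns, leaving q free.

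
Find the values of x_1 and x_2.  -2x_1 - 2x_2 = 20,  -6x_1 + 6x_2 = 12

x_1 = -6, x_2 = -4

Row-reduce the augmented matrix:
R1 ← R1 / (-2).
R2 ← R2 + 6·R1.
R2 ← R2 / (12).
R1 ← R1 − 1·R2.
Reading off the reduced rows gives x_1 = -6, x_2 = -4.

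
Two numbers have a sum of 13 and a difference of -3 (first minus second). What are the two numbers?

first number: 5, second number: 8

Let x = first number, y = second number.
  x + y = 13
  x - y = -3
From equation 1: x = 13 − y.
Substitute into equation 2 and solve: y = 8.
Then x = 5.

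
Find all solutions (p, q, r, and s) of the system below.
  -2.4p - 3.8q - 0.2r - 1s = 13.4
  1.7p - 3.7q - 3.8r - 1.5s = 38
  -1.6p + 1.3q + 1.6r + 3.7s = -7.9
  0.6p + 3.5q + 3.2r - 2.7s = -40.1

p = 3, q = -6, r = -4, s = 3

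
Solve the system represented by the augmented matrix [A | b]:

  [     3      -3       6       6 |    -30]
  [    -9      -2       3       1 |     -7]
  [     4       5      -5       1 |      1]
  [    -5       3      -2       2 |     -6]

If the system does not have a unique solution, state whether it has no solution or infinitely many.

Row-reduce:
R1 ← R1 / (3).
R2 ← R2 + 9·R1.
R3 ← R3 − 4·R1.
R4 ← R4 + 5·R1.
R2 ← R2 / (-11).
R1 ← R1 + 1·R2.
R3 ← R3 − 9·R2.
R4 ← R4 + 2·R2.
R3 ← R3 / (46/11).
R1 ← R1 − 1/11·R3.
R2 ← R2 + 21/11·R3.
R4 ← R4 − 46/11·R3.
Rank is 3 with 4 unknowns, leaving x_4 free.

infinitely many solutions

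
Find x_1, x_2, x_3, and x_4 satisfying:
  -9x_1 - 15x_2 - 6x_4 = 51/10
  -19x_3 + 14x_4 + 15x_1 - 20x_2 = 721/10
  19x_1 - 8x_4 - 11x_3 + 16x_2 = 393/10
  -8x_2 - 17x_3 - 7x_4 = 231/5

x_1 = 3/2, x_2 = -1, x_3 = -2, x_4 = -3/5

Row-reduce the augmented matrix:
R1 ← R1 / (-9).
R2 ← R2 − 15·R1.
R3 ← R3 − 19·R1.
R2 ← R2 / (-45).
R1 ← R1 − 5/3·R2.
R3 ← R3 + 47/3·R2.
R4 ← R4 + 8·R2.
R3 ← R3 / (-592/135).
R1 ← R1 + 19/27·R3.
R2 ← R2 − 19/45·R3.
R4 ← R4 + 613/45·R3.
R4 ← R4 / (18001/296).
R1 ← R1 − 1289/296·R4.
R2 ← R2 + 655/296·R4.
R3 ← R3 − 1489/296·R4.
Reading off the reduced rows gives x_1 = 3/2, x_2 = -1, x_3 = -2, x_4 = -3/5.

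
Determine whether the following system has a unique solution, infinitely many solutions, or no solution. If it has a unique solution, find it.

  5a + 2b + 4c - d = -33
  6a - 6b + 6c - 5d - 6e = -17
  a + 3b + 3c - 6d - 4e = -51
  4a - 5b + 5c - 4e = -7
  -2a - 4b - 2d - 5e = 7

a = 0, b = -6, c = -5, d = 1, e = 3

Row-reduce the augmented matrix:
R1 ← R1 / (5).
R2 ← R2 − 6·R1.
R3 ← R3 − 1·R1.
R4 ← R4 − 4·R1.
R5 ← R5 + 2·R1.
R2 ← R2 / (-42/5).
R1 ← R1 − 2/5·R2.
R3 ← R3 − 13/5·R2.
R4 ← R4 + 33/5·R2.
R5 ← R5 + 16/5·R2.
R3 ← R3 / (18/7).
R1 ← R1 − 6/7·R3.
R2 ← R2 + 1/7·R3.
R4 ← R4 − 6/7·R3.
R5 ← R5 − 8/7·R3.
R4 ← R4 / (55/9).
R1 ← R1 − 35/18·R4.
R2 ← R2 − 7/108·R4.
R3 ← R3 + 293/108·R4.
R5 ← R5 − 58/27·R4.
R5 ← R5 / (-173/165).
R1 ← R1 − 9/11·R5.
R2 ← R2 − 119/330·R5.
R3 ← R3 + 361/330·R5.
R4 ← R4 − 24/55·R5.
Reading off the reduced rows gives a = 0, b = -6, c = -5, d = 1, e = 3.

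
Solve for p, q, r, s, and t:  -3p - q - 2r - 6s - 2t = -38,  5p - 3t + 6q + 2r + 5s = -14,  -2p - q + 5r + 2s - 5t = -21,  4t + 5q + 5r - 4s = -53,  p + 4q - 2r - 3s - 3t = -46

Row-reduce the augmented matrix:
R1 ← R1 / (-3).
R2 ← R2 − 5·R1.
R3 ← R3 + 2·R1.
R5 ← R5 − 1·R1.
R2 ← R2 / (13/3).
R1 ← R1 − 1/3·R2.
R3 ← R3 + 1/3·R2.
R4 ← R4 − 5·R2.
R5 ← R5 − 11/3·R2.
R3 ← R3 / (81/13).
R1 ← R1 − 10/13·R3.
R2 ← R2 + 4/13·R3.
R4 ← R4 − 85/13·R3.
R5 ← R5 + 20/13·R3.
R4 ← R4 / (-334/81).
R1 ← R1 − 137/81·R4.
R2 ← R2 + 71/81·R4.
R3 ← R3 − 73/81·R4.
R5 ← R5 − 50/81·R4.
R5 ← R5 / (503/167).
R1 ← R1 − 2703/334·R5.
R2 ← R2 + 1669/334·R5.
R3 ← R3 − 921/334·R5.
R4 ← R4 + 1269/334·R5.
Reading off the reduced rows gives p = 2, q = -6, r = -3, s = 6, t = 4.

p = 2, q = -6, r = -3, s = 6, t = 4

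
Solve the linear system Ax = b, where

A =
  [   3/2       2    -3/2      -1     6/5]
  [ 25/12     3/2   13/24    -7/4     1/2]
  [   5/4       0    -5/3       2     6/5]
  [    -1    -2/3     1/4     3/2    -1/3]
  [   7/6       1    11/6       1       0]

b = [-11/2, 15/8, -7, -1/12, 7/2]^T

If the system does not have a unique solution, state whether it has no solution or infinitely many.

Row-reduce:
R1 ← R1 / (3/2).
R2 ← R2 − 25/12·R1.
R3 ← R3 − 5/4·R1.
R4 ← R4 + 1·R1.
R5 ← R5 − 7/6·R1.
R2 ← R2 / (-23/18).
R1 ← R1 − 4/3·R2.
R3 ← R3 + 5/3·R2.
R4 ← R4 − 2/3·R2.
R5 ← R5 + 5/9·R2.
R3 ← R3 / (-265/69).
R1 ← R1 − 40/23·R3.
R2 ← R2 + 189/92·R3.
R4 ← R4 − 57/92·R3.
R5 ← R5 − 171/92·R3.
R4 ← R4 / (1873/1590).
R1 ← R1 − 24/53·R4.
R2 ← R2 + 787/530·R4.
R3 ← R3 + 228/265·R4.
R5 ← R5 − 1873/530·R4.
Rank is 4 with 5 unknowns, leaving x_5 free.

infinitely many solutions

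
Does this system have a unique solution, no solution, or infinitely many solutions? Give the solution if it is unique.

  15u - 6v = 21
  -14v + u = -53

u = 3, v = 4

Row-reduce the augmented matrix:
R1 ← R1 / (15).
R2 ← R2 − 1·R1.
R2 ← R2 / (-68/5).
R1 ← R1 + 2/5·R2.
Reading off the reduced rows gives u = 3, v = 4.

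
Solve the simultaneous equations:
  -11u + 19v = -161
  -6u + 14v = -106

Row-reduce the augmented matrix:
R1 ← R1 / (-11).
R2 ← R2 + 6·R1.
R2 ← R2 / (40/11).
R1 ← R1 + 19/11·R2.
Reading off the reduced rows gives u = 6, v = -5.

u = 6, v = -5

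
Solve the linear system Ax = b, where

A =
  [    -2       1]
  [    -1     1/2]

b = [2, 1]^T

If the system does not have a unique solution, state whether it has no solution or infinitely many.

Row-reduce:
R1 ← R1 / (-2).
R2 ← R2 + 1·R1.
Rank is 1 with 2 unknowns, leaving x_2 free.

infinitely many solutions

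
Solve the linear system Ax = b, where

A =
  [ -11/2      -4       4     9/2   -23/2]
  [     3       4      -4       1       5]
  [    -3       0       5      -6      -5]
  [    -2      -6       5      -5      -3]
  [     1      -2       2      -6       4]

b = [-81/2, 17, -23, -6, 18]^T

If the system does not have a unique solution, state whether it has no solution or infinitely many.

Row-reduce:
R1 ← R1 / (-11/2).
R2 ← R2 − 3·R1.
R3 ← R3 + 3·R1.
R4 ← R4 + 2·R1.
R5 ← R5 − 1·R1.
R2 ← R2 / (20/11).
R1 ← R1 − 8/11·R2.
R3 ← R3 − 24/11·R2.
R4 ← R4 + 50/11·R2.
R5 ← R5 + 30/11·R2.
R3 ← R3 / (5).
R2 ← R2 + 1·R3.
R4 ← R4 + 1·R3.
R4 ← R4 / (-13/25).
R1 ← R1 + 11/5·R4.
R2 ← R2 + 31/50·R4.
R3 ← R3 + 63/25·R4.
Row 5 reduces to 0 = 3, a contradiction. The system is inconsistent.

no solution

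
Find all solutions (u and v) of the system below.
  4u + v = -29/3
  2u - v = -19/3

Row-reduce the augmented matrix:
R1 ← R1 / (4).
R2 ← R2 − 2·R1.
R2 ← R2 / (-3/2).
R1 ← R1 − 1/4·R2.
Reading off the reduced rows gives u = -8/3, v = 1.

u = -8/3, v = 1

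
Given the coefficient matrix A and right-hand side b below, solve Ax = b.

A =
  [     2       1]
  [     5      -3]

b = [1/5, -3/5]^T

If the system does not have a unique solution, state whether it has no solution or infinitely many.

x_1 = 0, x_2 = 1/5

Row-reduce the augmented matrix:
R1 ← R1 / (2).
R2 ← R2 − 5·R1.
R2 ← R2 / (-11/2).
R1 ← R1 − 1/2·R2.
Reading off the reduced rows gives x_1 = 0, x_2 = 1/5.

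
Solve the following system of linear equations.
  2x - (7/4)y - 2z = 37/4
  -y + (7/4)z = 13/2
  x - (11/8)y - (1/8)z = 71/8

no solution

Row-reduce:
R1 ← R1 / (2).
R3 ← R3 − 1·R1.
R2 ← R2 / (-1).
R1 ← R1 + 7/8·R2.
R3 ← R3 + 1/2·R2.
Row 3 reduces to 0 = 1, a contradiction. The system is inconsistent.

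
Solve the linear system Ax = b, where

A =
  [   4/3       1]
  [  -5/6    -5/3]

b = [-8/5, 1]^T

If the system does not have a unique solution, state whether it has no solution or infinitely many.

From equation 1: x_2 = -8/5 − 4/3·x_1.
Substitute into equation 2 and solve: x_1 = -6/5.
Then x_2 = 0.

x_1 = -6/5, x_2 = 0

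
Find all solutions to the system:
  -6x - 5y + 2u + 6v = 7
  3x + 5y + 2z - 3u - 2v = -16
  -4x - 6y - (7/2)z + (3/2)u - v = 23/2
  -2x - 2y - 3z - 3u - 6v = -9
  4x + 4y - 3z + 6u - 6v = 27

infinitely many solutions

Row-reduce:
R1 ← R1 / (-6).
R2 ← R2 − 3·R1.
R3 ← R3 + 4·R1.
R4 ← R4 + 2·R1.
R5 ← R5 − 4·R1.
R2 ← R2 / (5/2).
R1 ← R1 − 5/6·R2.
R3 ← R3 + 8/3·R2.
R4 ← R4 + 1/3·R2.
R5 ← R5 − 2/3·R2.
R3 ← R3 / (-41/30).
R1 ← R1 + 2/3·R3.
R2 ← R2 − 4/5·R3.
R4 ← R4 + 41/15·R3.
R5 ← R5 + 53/15·R3.
Swap R4 and R5.
R4 ← R4 / (531/41).
R1 ← R1 − 53/41·R4.
R2 ← R2 + 80/41·R4.
R3 ← R3 − 59/41·R4.
Rank is 4 with 5 unknowns, leaving v free.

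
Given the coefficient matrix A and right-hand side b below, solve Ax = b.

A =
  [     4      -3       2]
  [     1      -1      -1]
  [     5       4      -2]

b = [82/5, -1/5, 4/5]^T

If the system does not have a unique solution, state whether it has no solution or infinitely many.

x_1 = 2, x_2 = -4/5, x_3 = 3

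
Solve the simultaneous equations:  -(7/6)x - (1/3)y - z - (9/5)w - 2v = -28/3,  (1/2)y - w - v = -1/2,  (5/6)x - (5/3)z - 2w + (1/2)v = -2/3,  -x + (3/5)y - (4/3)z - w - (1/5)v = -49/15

Row-reduce:
R1 ← R1 / (-7/6).
R3 ← R3 − 5/6·R1.
R4 ← R4 + 1·R1.
R2 ← R2 / (1/2).
R1 ← R1 − 2/7·R2.
R3 ← R3 + 5/21·R2.
R4 ← R4 − 31/35·R2.
R3 ← R3 / (-50/21).
R1 ← R1 − 6/7·R3.
R4 ← R4 + 10/21·R3.
R4 ← R4 / (46/15).
R1 ← R1 − 19/25·R4.
R2 ← R2 + 2·R4.
R3 ← R3 − 79/50·R4.
Rank is 4 with 5 unknowns, leaving v free.

infinitely many solutions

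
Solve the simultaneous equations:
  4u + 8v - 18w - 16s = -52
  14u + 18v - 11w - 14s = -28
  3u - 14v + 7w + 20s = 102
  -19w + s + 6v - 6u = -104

Row-reduce the augmented matrix:
R1 ← R1 / (4).
R2 ← R2 − 14·R1.
R3 ← R3 − 3·R1.
R4 ← R4 + 6·R1.
R2 ← R2 / (-10).
R1 ← R1 − 2·R2.
R3 ← R3 + 20·R2.
R4 ← R4 − 18·R2.
R3 ← R3 / (-167/2).
R1 ← R1 − 59/10·R3.
R2 ← R2 + 26/5·R3.
R4 ← R4 − 238/5·R3.
R4 ← R4 / (19169/835).
R1 ← R1 − 606/835·R4.
R2 ← R2 + 803/835·R4.
R3 ← R3 − 104/167·R4.
Reading off the reduced rows gives u = 6, v = -5, w = 2, s = 0.

u = 6, v = -5, w = 2, s = 0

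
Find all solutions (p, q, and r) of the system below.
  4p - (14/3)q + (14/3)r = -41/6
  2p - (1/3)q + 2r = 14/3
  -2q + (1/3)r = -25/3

Row-reduce:
R1 ← R1 / (4).
R2 ← R2 − 2·R1.
R2 ← R2 / (2).
R1 ← R1 + 7/6·R2.
R3 ← R3 + 2·R2.
Row 3 reduces to 0 = -1/4, a contradiction. The system is inconsistent.

no solution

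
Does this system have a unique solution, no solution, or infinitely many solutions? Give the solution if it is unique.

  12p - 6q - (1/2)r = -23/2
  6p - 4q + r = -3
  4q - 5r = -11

infinitely many solutions

Row-reduce:
R1 ← R1 / (12).
R2 ← R2 − 6·R1.
R2 ← R2 / (-1).
R1 ← R1 + 1/2·R2.
R3 ← R3 − 4·R2.
Rank is 2 with 3 unknowns, leaving r free.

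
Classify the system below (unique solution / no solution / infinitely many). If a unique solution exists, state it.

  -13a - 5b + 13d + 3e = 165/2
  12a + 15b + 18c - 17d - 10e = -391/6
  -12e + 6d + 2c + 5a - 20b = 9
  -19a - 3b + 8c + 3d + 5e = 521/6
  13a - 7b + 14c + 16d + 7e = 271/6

a = -3, b = -1/2, c = 2, d = 3, e = 2/3

Row-reduce the augmented matrix:
R1 ← R1 / (-13).
R2 ← R2 − 12·R1.
R3 ← R3 − 5·R1.
R4 ← R4 + 19·R1.
R5 ← R5 − 13·R1.
R2 ← R2 / (135/13).
R1 ← R1 − 5/13·R2.
R3 ← R3 + 285/13·R2.
R4 ← R4 − 56/13·R2.
R5 ← R5 + 12·R2.
R3 ← R3 / (40).
R1 ← R1 + 2/3·R3.
R2 ← R2 − 26/15·R3.
R4 ← R4 − 8/15·R3.
R5 ← R5 − 174/5·R3.
R4 ← R4 / (-9404/675).
R1 ← R1 + 109/135·R4.
R2 ← R2 + 338/675·R4.
R3 ← R3 − 1/90·R4.
R5 ← R5 − 5138/225·R4.
R5 ← R5 / (290177/9404).
R1 ← R1 + 1476/2351·R5.
R2 ← R2 − 2753/9404·R5.
R3 ← R3 + 6109/9404·R5.
R4 ← R4 + 2675/9404·R5.
Reading off the reduced rows gives a = -3, b = -1/2, c = 2, d = 3, e = 2/3.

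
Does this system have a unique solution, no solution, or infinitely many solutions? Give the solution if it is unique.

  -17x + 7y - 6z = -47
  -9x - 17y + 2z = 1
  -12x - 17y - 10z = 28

x = 3, y = -2, z = -3

Row-reduce the augmented matrix:
R1 ← R1 / (-17).
R2 ← R2 + 9·R1.
R3 ← R3 + 12·R1.
R2 ← R2 / (-352/17).
R1 ← R1 + 7/17·R2.
R3 ← R3 + 373/17·R2.
R3 ← R3 / (-45/4).
R1 ← R1 − 1/4·R3.
R2 ← R2 + 1/4·R3.
Reading off the reduced rows gives x = 3, y = -2, z = -3.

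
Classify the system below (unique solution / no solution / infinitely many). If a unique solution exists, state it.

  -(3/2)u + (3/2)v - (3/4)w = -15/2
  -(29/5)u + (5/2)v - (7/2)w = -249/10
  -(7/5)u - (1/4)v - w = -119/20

Row-reduce:
R1 ← R1 / (-3/2).
R2 ← R2 + 29/5·R1.
R3 ← R3 + 7/5·R1.
R2 ← R2 / (-33/10).
R1 ← R1 + 1·R2.
R3 ← R3 + 33/20·R2.
Row 3 reduces to 0 = -1, a contradiction. The system is inconsistent.

no solution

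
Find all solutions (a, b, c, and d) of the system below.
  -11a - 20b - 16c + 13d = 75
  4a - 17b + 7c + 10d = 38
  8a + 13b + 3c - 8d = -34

infinitely many solutions

Row-reduce:
R1 ← R1 / (-11).
R2 ← R2 − 4·R1.
R3 ← R3 − 8·R1.
R2 ← R2 / (-267/11).
R1 ← R1 − 20/11·R2.
R3 ← R3 + 17/11·R2.
R3 ← R3 / (-2326/267).
R1 ← R1 − 412/267·R3.
R2 ← R2 + 13/267·R3.
Rank is 3 with 4 unknowns, leaving d free.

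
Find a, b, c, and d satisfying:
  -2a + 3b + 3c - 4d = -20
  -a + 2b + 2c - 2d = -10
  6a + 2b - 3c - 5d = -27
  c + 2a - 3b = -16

a = -2, b = 3, c = -3, d = 6

Row-reduce the augmented matrix:
R1 ← R1 / (-2).
R2 ← R2 + 1·R1.
R3 ← R3 − 6·R1.
R4 ← R4 − 2·R1.
R2 ← R2 / (1/2).
R1 ← R1 + 3/2·R2.
R3 ← R3 − 11·R2.
R3 ← R3 / (-5).
R2 ← R2 − 1·R3.
R4 ← R4 − 4·R3.
R4 ← R4 / (-88/5).
R1 ← R1 − 2·R4.
R2 ← R2 + 17/5·R4.
R3 ← R3 − 17/5·R4.
Reading off the reduced rows gives a = -2, b = 3, c = -3, d = 6.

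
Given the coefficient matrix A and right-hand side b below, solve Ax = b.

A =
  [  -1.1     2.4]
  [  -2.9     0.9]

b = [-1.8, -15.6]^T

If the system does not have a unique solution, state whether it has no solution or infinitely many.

x_1 = 6, x_2 = 2

Row-reduce the augmented matrix:
R1 ← R1 / (-11/10).
R2 ← R2 + 29/10·R1.
R2 ← R2 / (-597/110).
R1 ← R1 + 24/11·R2.
Reading off the reduced rows gives x_1 = 6, x_2 = 2.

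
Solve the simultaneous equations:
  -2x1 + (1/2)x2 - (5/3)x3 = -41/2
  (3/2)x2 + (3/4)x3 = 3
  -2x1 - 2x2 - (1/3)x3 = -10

Row-reduce the augmented matrix:
R1 ← R1 / (-2).
R3 ← R3 + 2·R1.
R2 ← R2 / (3/2).
R1 ← R1 + 1/4·R2.
R3 ← R3 + 5/2·R2.
R3 ← R3 / (31/12).
R1 ← R1 − 23/24·R3.
R2 ← R2 − 1/2·R3.
Reading off the reduced rows gives x1 = 5, x2 = -1, x3 = 6.

x1 = 5, x2 = -1, x3 = 6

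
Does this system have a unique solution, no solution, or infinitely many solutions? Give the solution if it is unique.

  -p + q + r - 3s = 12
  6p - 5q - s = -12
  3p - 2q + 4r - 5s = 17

Row-reduce:
R1 ← R1 / (-1).
R2 ← R2 − 6·R1.
R3 ← R3 − 3·R1.
R1 ← R1 + 1·R2.
R3 ← R3 − 1·R2.
R1 ← R1 − 5·R3.
R2 ← R2 − 6·R3.
Rank is 3 with 4 unknowns, leaving s free.

infinitely many solutions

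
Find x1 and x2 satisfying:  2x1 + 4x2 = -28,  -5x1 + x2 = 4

x1 = -2, x2 = -6

Row-reduce the augmented matrix:
R1 ← R1 / (2).
R2 ← R2 + 5·R1.
R2 ← R2 / (11).
R1 ← R1 − 2·R2.
Reading off the reduced rows gives x1 = -2, x2 = -6.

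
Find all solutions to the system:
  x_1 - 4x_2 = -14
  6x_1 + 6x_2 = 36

x_1 = 2, x_2 = 4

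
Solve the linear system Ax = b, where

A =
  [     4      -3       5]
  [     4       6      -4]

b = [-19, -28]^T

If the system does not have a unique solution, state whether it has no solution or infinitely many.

Row-reduce:
R1 ← R1 / (4).
R2 ← R2 − 4·R1.
R2 ← R2 / (9).
R1 ← R1 + 3/4·R2.
Rank is 2 with 3 unknowns, leaving x_3 free.

infinitely many solutions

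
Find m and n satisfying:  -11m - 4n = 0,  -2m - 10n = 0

m = 0, n = 0

Row-reduce the augmented matrix:
R1 ← R1 / (-11).
R2 ← R2 + 2·R1.
R2 ← R2 / (-102/11).
R1 ← R1 − 4/11·R2.
Reading off the reduced rows gives m = 0, n = 0.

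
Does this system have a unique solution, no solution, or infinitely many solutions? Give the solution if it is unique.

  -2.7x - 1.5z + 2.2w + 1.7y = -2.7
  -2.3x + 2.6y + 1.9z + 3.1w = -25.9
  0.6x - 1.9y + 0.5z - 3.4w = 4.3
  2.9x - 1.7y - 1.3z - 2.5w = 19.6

Row-reduce the augmented matrix:
R1 ← R1 / (-27/10).
R2 ← R2 + 23/10·R1.
R3 ← R3 − 3/5·R1.
R4 ← R4 − 29/10·R1.
R2 ← R2 / (311/270).
R1 ← R1 + 17/27·R2.
R3 ← R3 + 137/90·R2.
R4 ← R4 − 17/135·R2.
R3 ← R3 / (13579/3110).
R1 ← R1 − 713/311·R3.
R2 ← R2 − 858/311·R3.
R4 ← R4 + 5067/1555·R3.
R4 ← R4 / (-167637/135790).
R1 ← R1 − 7240/13579·R4.
R2 ← R2 − 25529/13579·R4.
R3 ← R3 + 4015/13579·R4.
Reading off the reduced rows gives x = 2, y = -5, z = -6, w = 1.

x = 2, y = -5, z = -6, w = 1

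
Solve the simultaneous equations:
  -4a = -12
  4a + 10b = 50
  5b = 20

no solution

Row-reduce:
R1 ← R1 / (-4).
R2 ← R2 − 4·R1.
R2 ← R2 / (10).
R3 ← R3 − 5·R2.
Row 3 reduces to 0 = 1, a contradiction. The system is inconsistent.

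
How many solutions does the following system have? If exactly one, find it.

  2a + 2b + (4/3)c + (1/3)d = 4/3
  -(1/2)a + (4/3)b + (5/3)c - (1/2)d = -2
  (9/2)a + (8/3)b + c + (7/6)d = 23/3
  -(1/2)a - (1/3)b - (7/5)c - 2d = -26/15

no solution

Row-reduce:
R1 ← R1 / (2).
R2 ← R2 + 1/2·R1.
R3 ← R3 − 9/2·R1.
R4 ← R4 + 1/2·R1.
R2 ← R2 / (11/6).
R1 ← R1 − 1·R2.
R3 ← R3 + 11/6·R2.
R4 ← R4 − 1/6·R2.
Swap R3 and R4.
R3 ← R3 / (-206/165).
R1 ← R1 + 14/33·R3.
R2 ← R2 − 12/11·R3.
Row 4 reduces to 0 = 3, a contradiction. The system is inconsistent.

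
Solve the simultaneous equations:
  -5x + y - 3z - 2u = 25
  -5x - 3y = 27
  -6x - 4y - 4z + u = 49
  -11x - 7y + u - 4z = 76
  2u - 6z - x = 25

x = -3, y = -4, z = -4, u = -1

Row-reduce the augmented matrix:
R1 ← R1 / (-5).
R2 ← R2 + 5·R1.
R3 ← R3 + 6·R1.
R4 ← R4 + 11·R1.
R5 ← R5 + 1·R1.
R2 ← R2 / (-4).
R1 ← R1 + 1/5·R2.
R3 ← R3 + 26/5·R2.
R4 ← R4 + 46/5·R2.
R5 ← R5 + 1/5·R2.
R3 ← R3 / (-43/10).
R1 ← R1 − 9/20·R3.
R2 ← R2 + 3/4·R3.
R4 ← R4 + 43/10·R3.
R5 ← R5 + 111/20·R3.
Swap R4 and R5.
R4 ← R4 / (109/86).
R1 ← R1 − 33/86·R4.
R2 ← R2 + 55/86·R4.
R3 ← R3 + 8/43·R4.
R5 reduces to 0 = 0, so the extra equation is consistent.
Reading off the reduced rows gives x = -3, y = -4, z = -4, u = -1.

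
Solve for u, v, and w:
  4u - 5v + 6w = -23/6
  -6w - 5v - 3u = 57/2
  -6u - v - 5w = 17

Row-reduce the augmented matrix:
R1 ← R1 / (4).
R2 ← R2 + 3·R1.
R3 ← R3 + 6·R1.
R2 ← R2 / (-35/4).
R1 ← R1 + 5/4·R2.
R3 ← R3 + 17/2·R2.
R3 ← R3 / (191/35).
R1 ← R1 − 12/7·R3.
R2 ← R2 − 6/35·R3.
Reading off the reduced rows gives u = -1/3, v = -5/2, w = -5/2.

u = -1/3, v = -5/2, w = -5/2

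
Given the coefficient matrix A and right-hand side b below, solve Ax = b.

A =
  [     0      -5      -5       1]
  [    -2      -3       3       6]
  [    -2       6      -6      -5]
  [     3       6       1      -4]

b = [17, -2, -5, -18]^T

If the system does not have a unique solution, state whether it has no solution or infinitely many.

Row-reduce the augmented matrix:
Swap R1 and R2.
R1 ← R1 / (-2).
R3 ← R3 + 2·R1.
R4 ← R4 − 3·R1.
R2 ← R2 / (-5).
R1 ← R1 − 3/2·R2.
R3 ← R3 − 9·R2.
R4 ← R4 − 3/2·R2.
R3 ← R3 / (-18).
R1 ← R1 + 3·R3.
R2 ← R2 − 1·R3.
R4 ← R4 − 4·R3.
R4 ← R4 / (293/90).
R1 ← R1 + 7/6·R4.
R2 ← R2 + 32/45·R4.
R3 ← R3 − 23/45·R4.
Reading off the reduced rows gives x_1 = -2, x_2 = -4, x_3 = 0, x_4 = -3.

x_1 = -2, x_2 = -4, x_3 = 0, x_4 = -3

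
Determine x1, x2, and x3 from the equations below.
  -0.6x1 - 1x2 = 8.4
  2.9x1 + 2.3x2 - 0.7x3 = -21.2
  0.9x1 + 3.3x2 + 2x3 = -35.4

x1 = -4, x2 = -6, x3 = -6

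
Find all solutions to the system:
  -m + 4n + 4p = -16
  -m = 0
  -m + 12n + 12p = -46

no solution

Row-reduce:
R1 ← R1 / (-1).
R2 ← R2 + 1·R1.
R3 ← R3 + 1·R1.
R2 ← R2 / (-4).
R1 ← R1 + 4·R2.
R3 ← R3 − 8·R2.
Row 3 reduces to 0 = 2, a contradiction. The system is inconsistent.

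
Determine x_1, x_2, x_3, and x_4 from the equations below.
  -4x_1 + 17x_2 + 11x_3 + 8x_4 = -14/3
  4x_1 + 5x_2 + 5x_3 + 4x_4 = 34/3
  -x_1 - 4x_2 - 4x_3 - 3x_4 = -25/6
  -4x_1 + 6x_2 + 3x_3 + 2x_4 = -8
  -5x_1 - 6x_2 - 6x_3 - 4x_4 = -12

x_1 = 2, x_2 = -1/3, x_3 = -1, x_4 = 5/2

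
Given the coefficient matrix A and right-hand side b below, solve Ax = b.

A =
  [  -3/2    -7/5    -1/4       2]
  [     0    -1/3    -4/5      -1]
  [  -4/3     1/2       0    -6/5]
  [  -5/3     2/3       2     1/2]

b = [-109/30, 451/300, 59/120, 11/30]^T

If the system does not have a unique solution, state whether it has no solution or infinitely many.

Row-reduce the augmented matrix:
R1 ← R1 / (-3/2).
R3 ← R3 + 4/3·R1.
R4 ← R4 + 5/3·R1.
R2 ← R2 / (-1/3).
R1 ← R1 − 14/15·R2.
R3 ← R3 − 157/90·R2.
R4 ← R4 − 20/9·R2.
R3 ← R3 / (-892/225).
R1 ← R1 + 311/150·R3.
R2 ← R2 − 12/5·R3.
R4 ← R4 + 55/18·R3.
R4 ← R4 / (-7351/3568).
R1 ← R1 − 2871/17840·R4.
R2 ← R2 + 879/446·R4.
R3 ← R3 − 3695/1784·R4.
Reading off the reduced rows gives x_1 = 1, x_2 = -11/4, x_3 = 13/5, x_4 = -8/3.

x_1 = 1, x_2 = -11/4, x_3 = 13/5, x_4 = -8/3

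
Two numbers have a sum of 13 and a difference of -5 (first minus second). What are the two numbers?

first number: 4, second number: 9

Let x = first number, y = second number.
  x + y = 13
  x - y = -5
From equation 1: x = 13 − y.
Substitute into equation 2 and solve: y = 9.
Then x = 4.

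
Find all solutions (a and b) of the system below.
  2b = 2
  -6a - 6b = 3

a = -3/2, b = 1

Row-reduce the augmented matrix:
Swap R1 and R2.
R1 ← R1 / (-6).
R2 ← R2 / (2).
R1 ← R1 − 1·R2.
Reading off the reduced rows gives a = -3/2, b = 1.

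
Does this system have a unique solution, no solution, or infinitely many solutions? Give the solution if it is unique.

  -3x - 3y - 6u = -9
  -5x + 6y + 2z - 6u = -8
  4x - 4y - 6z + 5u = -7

infinitely many solutions

Row-reduce:
R1 ← R1 / (-3).
R2 ← R2 + 5·R1.
R3 ← R3 − 4·R1.
R2 ← R2 / (11).
R1 ← R1 − 1·R2.
R3 ← R3 + 8·R2.
R3 ← R3 / (-50/11).
R1 ← R1 + 2/11·R3.
R2 ← R2 − 2/11·R3.
Rank is 3 with 4 unknowns, leaving u free.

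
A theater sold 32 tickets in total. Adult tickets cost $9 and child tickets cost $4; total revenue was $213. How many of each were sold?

adult tickets: 17, child tickets: 15

Let a = adult tickets, c = child tickets.
  c + a = 32
  9a + 4c = 213
Row-reduce the augmented matrix:
R2 ← R2 − 9·R1.
R2 ← R2 / (-5).
R1 ← R1 − 1·R2.
Reading off the reduced rows gives a = 17, c = 15.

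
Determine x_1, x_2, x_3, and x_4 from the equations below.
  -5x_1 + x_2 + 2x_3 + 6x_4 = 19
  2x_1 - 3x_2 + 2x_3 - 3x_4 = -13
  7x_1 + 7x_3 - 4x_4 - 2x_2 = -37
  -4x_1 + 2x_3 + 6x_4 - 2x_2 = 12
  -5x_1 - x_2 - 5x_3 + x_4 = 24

x_1 = -4, x_2 = 1, x_3 = -1, x_4 = 0

Row-reduce the augmented matrix:
R1 ← R1 / (-5).
R2 ← R2 − 2·R1.
R3 ← R3 − 7·R1.
R4 ← R4 + 4·R1.
R5 ← R5 + 5·R1.
R2 ← R2 / (-13/5).
R1 ← R1 + 1/5·R2.
R3 ← R3 + 3/5·R2.
R4 ← R4 + 14/5·R2.
R5 ← R5 + 2·R2.
R3 ← R3 / (119/13).
R1 ← R1 + 8/13·R3.
R2 ← R2 + 14/13·R3.
R4 ← R4 + 34/13·R3.
R5 ← R5 + 119/13·R3.
R4 ← R4 / (22/7).
R1 ← R1 + 101/119·R4.
R2 ← R2 − 13/17·R4.
R3 ← R3 − 59/119·R4.
R5 reduces to 0 = 0, so the extra equation is consistent.
Reading off the reduced rows gives x_1 = -4, x_2 = 1, x_3 = -1, x_4 = 0.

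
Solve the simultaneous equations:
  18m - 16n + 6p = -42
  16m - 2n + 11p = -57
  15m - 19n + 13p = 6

Row-reduce the augmented matrix:
R1 ← R1 / (18).
R2 ← R2 − 16·R1.
R3 ← R3 − 15·R1.
R2 ← R2 / (110/9).
R1 ← R1 + 8/9·R2.
R3 ← R3 + 17/3·R2.
R3 ← R3 / (1169/110).
R1 ← R1 − 41/55·R3.
R2 ← R2 − 51/110·R3.
Reading off the reduced rows gives m = -6, n = -3, p = 3.

m = -6, n = -3, p = 3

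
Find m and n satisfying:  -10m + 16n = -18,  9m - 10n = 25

Row-reduce the augmented matrix:
R1 ← R1 / (-10).
R2 ← R2 − 9·R1.
R2 ← R2 / (22/5).
R1 ← R1 + 8/5·R2.
Reading off the reduced rows gives m = 5, n = 2.

m = 5, n = 2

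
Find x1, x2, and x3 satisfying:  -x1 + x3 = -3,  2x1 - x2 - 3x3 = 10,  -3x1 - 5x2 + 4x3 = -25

x1 = -3, x2 = 2, x3 = -6

Row-reduce the augmented matrix:
R1 ← R1 / (-1).
R2 ← R2 − 2·R1.
R3 ← R3 + 3·R1.
R2 ← R2 / (-1).
R3 ← R3 + 5·R2.
R3 ← R3 / (6).
R1 ← R1 + 1·R3.
R2 ← R2 − 1·R3.
Reading off the reduced rows gives x1 = -3, x2 = 2, x3 = -6.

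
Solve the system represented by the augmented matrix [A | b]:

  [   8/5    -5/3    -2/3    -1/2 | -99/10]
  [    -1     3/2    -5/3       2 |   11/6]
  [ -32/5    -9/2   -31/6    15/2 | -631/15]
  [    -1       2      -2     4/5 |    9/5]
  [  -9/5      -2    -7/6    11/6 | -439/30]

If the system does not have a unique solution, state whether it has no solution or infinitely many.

x_1 = 1, x_2 = 5, x_3 = 4, x_4 = 1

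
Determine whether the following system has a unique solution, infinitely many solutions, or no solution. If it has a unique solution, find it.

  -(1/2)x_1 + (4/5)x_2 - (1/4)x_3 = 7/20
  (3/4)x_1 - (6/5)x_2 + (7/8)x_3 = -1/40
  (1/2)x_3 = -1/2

Row-reduce:
R1 ← R1 / (-1/2).
R2 ← R2 − 3/4·R1.
R2 ← R2 / (1/2).
R1 ← R1 − 1/2·R2.
R3 ← R3 − 1/2·R2.
Row 3 reduces to 0 = -1, a contradiction. The system is inconsistent.

no solution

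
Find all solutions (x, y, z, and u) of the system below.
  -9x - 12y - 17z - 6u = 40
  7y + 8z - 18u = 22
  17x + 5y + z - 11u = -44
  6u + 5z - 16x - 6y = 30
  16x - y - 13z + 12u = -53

no solution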